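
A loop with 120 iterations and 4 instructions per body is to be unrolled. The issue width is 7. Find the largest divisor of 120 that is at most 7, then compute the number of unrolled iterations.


Largest divisor of 120 <= 7 is 6
New iterations = 120 / 6 = 20

20


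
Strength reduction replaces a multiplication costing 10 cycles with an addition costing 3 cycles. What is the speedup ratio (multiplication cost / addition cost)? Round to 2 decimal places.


Ratio = mult_cost / add_cost = 10 / 3 = 3.33

3.33


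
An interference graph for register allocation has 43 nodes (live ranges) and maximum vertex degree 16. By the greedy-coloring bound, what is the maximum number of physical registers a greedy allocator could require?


Greedy coloring never needs more than (max_degree + 1) colors: when coloring a vertex, at most max_degree neighbors are already colored.
Upper bound = 16 + 1 = 17

17


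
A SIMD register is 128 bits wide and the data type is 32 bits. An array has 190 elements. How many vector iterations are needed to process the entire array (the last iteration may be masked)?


Width = 128 / 32 = 4 elements per vector op
Iterations = ceil(190 / 4) = 48

48


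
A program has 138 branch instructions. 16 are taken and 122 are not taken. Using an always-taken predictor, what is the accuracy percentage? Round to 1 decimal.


Predictor: always-taken
Correct predictions = 16
Accuracy = 16 / 138 * 100 = 11.6%

11.6


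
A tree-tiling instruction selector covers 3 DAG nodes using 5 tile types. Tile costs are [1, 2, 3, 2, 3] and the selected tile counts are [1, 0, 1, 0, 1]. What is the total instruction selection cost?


Total cost = sum(count_i * cost_i)
= 1*1 + 0*2 + 1*3 + 0*2 + 1*3
= 7

7


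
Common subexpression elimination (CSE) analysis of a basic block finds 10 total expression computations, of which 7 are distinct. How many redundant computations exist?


CSE count = total expressions - unique expressions
= 10 - 7 = 3

3


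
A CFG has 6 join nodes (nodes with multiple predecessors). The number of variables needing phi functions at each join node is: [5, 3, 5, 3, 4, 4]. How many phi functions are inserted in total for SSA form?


Total phi functions = sum of phi functions at each join node
= 5 + 3 + 5 + 3 + 4 + 4 = 24

24


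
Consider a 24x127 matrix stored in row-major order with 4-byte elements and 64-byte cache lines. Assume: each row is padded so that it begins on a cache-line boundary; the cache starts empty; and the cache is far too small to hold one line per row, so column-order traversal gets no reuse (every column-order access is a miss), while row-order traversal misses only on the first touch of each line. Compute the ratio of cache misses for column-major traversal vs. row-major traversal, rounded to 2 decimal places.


Each row occupies 127 * 4 = 508 bytes and starts on a line boundary, so it spans ceil(508 / 64) = 8 cache lines.
Row-major traversal misses (one per line touched): 24 * ceil(127 * 4 / 64) = 192
Column-major traversal misses (no reuse, every access misses): 24 * 127 = 3048
Ratio = 3048 / 192 = 15.88

15.88


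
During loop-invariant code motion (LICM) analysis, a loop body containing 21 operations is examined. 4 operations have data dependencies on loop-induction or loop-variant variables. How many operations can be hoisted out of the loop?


Invariant candidates = total - loop-dependent
= 21 - 4 = 17

17


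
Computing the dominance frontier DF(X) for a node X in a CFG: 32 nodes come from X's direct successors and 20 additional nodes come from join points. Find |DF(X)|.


DF(X) = direct successor contributions + join point contributions
= 32 + 20 = 52

52


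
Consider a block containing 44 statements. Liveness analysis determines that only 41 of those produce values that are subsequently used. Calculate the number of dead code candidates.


Dead code = total statements - live definitions
= 44 - 41 = 3

3


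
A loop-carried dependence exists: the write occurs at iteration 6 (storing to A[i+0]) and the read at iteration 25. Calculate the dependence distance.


Distance = read iteration - write iteration
= 25 - 6 = 19

19


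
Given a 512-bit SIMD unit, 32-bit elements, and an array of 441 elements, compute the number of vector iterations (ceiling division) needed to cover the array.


Width = 512 / 32 = 16 elements per vector op
Iterations = ceil(441 / 16) = 28

28


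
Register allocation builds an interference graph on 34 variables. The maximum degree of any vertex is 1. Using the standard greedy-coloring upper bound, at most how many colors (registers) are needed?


Greedy coloring never needs more than (max_degree + 1) colors: when coloring a vertex, at most max_degree neighbors are already colored.
Upper bound = 1 + 1 = 2

2


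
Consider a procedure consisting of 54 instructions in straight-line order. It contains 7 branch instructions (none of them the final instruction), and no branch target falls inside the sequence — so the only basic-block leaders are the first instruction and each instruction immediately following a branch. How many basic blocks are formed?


With no in-sequence branch targets, the leaders are the first instruction plus the instruction after each branch.
Number of basic blocks = branches + 1
= 7 + 1 = 8

8


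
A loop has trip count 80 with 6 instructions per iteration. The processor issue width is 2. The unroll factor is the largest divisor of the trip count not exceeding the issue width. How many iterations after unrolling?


Largest divisor of 80 <= 2 is 2
New iterations = 80 / 2 = 40

40


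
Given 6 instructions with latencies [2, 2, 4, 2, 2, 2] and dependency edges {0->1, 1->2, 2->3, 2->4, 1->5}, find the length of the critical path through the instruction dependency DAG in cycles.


Compute longest path through dependency graph: dist(Ik) = max over predecessors of dist + latency(Ik).
dist(I0) = latency 2 = 2
dist(I1) = dist(I0) + 2 = 2 + 2 = 4
dist(I2) = dist(I1) + 4 = 4 + 4 = 8
dist(I3) = dist(I2) + 2 = 8 + 2 = 10
dist(I4) = dist(I2) + 2 = 8 + 2 = 10
dist(I5) = dist(I1) + 2 = 4 + 2 = 6
Critical path = max dist = 10

10


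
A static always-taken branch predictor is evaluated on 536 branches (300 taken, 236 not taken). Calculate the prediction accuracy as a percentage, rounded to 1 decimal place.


Predictor: always-taken
Correct predictions = 300
Accuracy = 300 / 536 * 100 = 56.0%

56.0


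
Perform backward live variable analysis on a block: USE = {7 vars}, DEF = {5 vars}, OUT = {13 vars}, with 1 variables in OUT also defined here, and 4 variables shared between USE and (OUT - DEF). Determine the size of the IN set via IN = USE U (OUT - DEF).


OUT - DEF: 13 - 1 = 12
|IN| = |USE| + |OUT - DEF| - |USE ∩ (OUT - DEF)| = 7 + 12 - 4 = 15

15


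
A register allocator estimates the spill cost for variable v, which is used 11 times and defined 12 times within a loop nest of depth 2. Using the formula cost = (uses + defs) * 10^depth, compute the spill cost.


uses + defs = 11 + 12 = 23
10^2 = 100
Spill cost = 23 * 100 = 2300

2300


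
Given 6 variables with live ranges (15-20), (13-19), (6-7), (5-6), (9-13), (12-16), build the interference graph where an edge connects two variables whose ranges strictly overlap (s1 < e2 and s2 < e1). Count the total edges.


Check all pairs for overlapping intervals.
Two intervals (s1,e1) and (s2,e2) overlap if s1 < e2 and s2 < e1.
v0 (15-20) vs v1..v5: overlaps v1, v5 -> 2
v1 (13-19) vs v2..v5: overlaps v5 -> 1
v2 (6-7) vs v3..v5: overlaps none -> 0
v3 (5-6) vs v4..v5: overlaps none -> 0
v4 (9-13) vs v5: overlaps v5 -> 1
Total overlapping pairs = 2 + 1 + 0 + 0 + 1 = 4

4


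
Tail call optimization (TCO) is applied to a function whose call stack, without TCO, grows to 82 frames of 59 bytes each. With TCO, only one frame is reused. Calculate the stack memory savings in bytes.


Without TCO: 82 * 59 = 4838 bytes
With TCO: reuse 1 frame = 59 bytes
Savings = 4838 - 59 = 4779

4779


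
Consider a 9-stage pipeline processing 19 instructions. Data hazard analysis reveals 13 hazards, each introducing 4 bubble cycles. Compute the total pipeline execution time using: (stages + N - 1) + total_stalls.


Base cycles = 9 + 19 - 1 = 27
Total stalls = 13 * 4 = 52
Total = 27 + 52 = 79

79


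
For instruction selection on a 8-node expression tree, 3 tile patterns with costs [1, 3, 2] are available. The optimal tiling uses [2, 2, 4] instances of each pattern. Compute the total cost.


Total cost = sum(count_i * cost_i)
= 2*1 + 2*3 + 4*2
= 16

16


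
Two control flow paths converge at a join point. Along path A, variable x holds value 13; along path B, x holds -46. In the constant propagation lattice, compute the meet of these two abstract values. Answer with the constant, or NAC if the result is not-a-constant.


Meet operation: if both paths give the same constant, result is that constant; if they differ, result is NAC (not-a-constant).
Path A: 13, Path B: -46 -> differ
Result: not-a-constant -> NAC

NAC


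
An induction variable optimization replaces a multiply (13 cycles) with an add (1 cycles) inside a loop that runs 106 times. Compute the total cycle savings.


Per-iteration saving = 13 - 1 = 12
Total saved = 106 * 12 = 1272

1272


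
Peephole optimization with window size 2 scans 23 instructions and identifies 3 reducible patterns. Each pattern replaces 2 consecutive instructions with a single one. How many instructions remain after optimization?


Each match removes 1 instructions.
Total removed = 3 * 1 = 3
Remaining = 23 - 3 = 20

20


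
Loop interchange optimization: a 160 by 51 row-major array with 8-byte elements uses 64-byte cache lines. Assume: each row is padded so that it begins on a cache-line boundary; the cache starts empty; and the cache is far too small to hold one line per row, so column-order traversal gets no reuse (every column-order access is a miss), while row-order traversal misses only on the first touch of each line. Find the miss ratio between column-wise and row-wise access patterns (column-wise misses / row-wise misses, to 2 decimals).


Each row occupies 51 * 8 = 408 bytes and starts on a line boundary, so it spans ceil(408 / 64) = 7 cache lines.
Row-major traversal misses (one per line touched): 160 * ceil(51 * 8 / 64) = 1120
Column-major traversal misses (no reuse, every access misses): 160 * 51 = 8160
Ratio = 8160 / 1120 = 7.29

7.29


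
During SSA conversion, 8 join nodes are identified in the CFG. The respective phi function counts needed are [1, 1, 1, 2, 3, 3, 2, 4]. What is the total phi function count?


Total phi functions = sum of phi functions at each join node
= 1 + 1 + 1 + 2 + 3 + 3 + 2 + 4 = 17

17


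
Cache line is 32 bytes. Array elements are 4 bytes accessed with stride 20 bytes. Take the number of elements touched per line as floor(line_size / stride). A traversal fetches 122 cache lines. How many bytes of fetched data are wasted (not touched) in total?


Elements per line = floor(32 / 20) = 1
Bytes used per line = 1 * 4 = 4
Wasted per line = 32 - 4 = 28
Total wasted = 28 * 122 = 3416

3416


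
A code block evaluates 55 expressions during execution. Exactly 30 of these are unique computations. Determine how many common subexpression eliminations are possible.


CSE count = total expressions - unique expressions
= 55 - 30 = 25

25


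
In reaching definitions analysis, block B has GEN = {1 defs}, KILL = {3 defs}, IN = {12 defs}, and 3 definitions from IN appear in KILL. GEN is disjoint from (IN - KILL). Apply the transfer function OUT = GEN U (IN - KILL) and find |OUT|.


IN - KILL: 12 - 3 = 9 surviving definitions
OUT = GEN + surviving = 1 + 9 = 10

10


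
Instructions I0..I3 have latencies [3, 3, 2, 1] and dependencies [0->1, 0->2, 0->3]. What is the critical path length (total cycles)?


Compute longest path through dependency graph: dist(Ik) = max over predecessors of dist + latency(Ik).
dist(I0) = latency 3 = 3
dist(I1) = dist(I0) + 3 = 3 + 3 = 6
dist(I2) = dist(I0) + 2 = 3 + 2 = 5
dist(I3) = dist(I0) + 1 = 3 + 1 = 4
Critical path = max dist = 6

6


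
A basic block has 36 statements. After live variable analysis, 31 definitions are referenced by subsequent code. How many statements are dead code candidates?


Dead code = total statements - live definitions
= 36 - 31 = 5

5


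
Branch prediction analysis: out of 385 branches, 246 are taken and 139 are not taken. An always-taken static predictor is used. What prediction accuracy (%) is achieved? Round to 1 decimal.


Predictor: always-taken
Correct predictions = 246
Accuracy = 246 / 385 * 100 = 63.9%

63.9


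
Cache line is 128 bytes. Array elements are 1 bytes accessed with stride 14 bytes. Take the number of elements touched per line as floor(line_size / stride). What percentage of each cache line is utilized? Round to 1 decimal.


Elements per cache line = floor(128 / 14) = 9
Bytes used = 9 * 1 = 9
Utilization = 9 / 128 * 100 = 7.0%

7.0


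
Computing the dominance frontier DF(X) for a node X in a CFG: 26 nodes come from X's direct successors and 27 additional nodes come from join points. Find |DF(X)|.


DF(X) = direct successor contributions + join point contributions
= 26 + 27 = 53

53


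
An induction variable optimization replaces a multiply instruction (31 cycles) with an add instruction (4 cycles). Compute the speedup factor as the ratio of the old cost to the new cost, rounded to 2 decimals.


Ratio = mult_cost / add_cost = 31 / 4 = 7.75

7.75


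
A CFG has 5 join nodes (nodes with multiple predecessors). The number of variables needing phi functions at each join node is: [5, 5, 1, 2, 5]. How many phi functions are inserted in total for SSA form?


Total phi functions = sum of phi functions at each join node
= 5 + 5 + 1 + 2 + 5 = 18

18


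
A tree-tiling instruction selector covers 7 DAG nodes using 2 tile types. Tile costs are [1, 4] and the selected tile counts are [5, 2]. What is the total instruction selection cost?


Total cost = sum(count_i * cost_i)
= 5*1 + 2*4
= 13

13


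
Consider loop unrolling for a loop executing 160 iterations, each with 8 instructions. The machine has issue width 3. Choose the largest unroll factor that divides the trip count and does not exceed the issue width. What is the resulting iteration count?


Largest divisor of 160 <= 3 is 2
New iterations = 160 / 2 = 80

80


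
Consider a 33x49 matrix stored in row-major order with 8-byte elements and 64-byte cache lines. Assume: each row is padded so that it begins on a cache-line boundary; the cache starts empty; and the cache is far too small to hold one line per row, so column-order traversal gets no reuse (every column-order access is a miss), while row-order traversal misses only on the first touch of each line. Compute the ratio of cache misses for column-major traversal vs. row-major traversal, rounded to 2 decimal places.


Each row occupies 49 * 8 = 392 bytes and starts on a line boundary, so it spans ceil(392 / 64) = 7 cache lines.
Row-major traversal misses (one per line touched): 33 * ceil(49 * 8 / 64) = 231
Column-major traversal misses (no reuse, every access misses): 33 * 49 = 1617
Ratio = 1617 / 231 = 7.0

7.0


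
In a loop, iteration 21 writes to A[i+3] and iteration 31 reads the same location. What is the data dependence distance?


Distance = read iteration - write iteration
= 31 - 21 = 10

10


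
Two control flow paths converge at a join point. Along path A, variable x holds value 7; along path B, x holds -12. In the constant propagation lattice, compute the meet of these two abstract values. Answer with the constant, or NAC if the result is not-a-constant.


Meet operation: if both paths give the same constant, result is that constant; if they differ, result is NAC (not-a-constant).
Path A: 7, Path B: -12 -> differ
Result: not-a-constant -> NAC

NAC


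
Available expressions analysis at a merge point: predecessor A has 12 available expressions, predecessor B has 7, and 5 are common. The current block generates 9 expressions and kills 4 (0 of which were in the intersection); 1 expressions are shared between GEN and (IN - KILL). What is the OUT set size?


IN = intersection of predecessors = 5
IN - KILL = 5 - 0 = 5
|OUT| = |GEN| + |IN - KILL| - |GEN ∩ (IN - KILL)| = 9 + 5 - 1 = 13

13


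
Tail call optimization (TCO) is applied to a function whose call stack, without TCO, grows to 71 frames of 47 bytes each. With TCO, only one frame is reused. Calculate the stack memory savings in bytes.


Without TCO: 71 * 47 = 3337 bytes
With TCO: reuse 1 frame = 47 bytes
Savings = 3337 - 47 = 3290

3290


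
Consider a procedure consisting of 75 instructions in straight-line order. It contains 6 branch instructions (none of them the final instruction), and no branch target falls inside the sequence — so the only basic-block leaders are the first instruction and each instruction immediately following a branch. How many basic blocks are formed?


With no in-sequence branch targets, the leaders are the first instruction plus the instruction after each branch.
Number of basic blocks = branches + 1
= 6 + 1 = 7

7


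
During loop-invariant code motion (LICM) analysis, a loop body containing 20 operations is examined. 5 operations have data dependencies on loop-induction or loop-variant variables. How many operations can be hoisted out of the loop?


Invariant candidates = total - loop-dependent
= 20 - 5 = 15

15


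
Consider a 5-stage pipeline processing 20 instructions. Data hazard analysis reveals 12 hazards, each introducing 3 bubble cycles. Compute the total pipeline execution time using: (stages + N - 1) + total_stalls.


Base cycles = 5 + 20 - 1 = 24
Total stalls = 12 * 3 = 36
Total = 24 + 36 = 60

60


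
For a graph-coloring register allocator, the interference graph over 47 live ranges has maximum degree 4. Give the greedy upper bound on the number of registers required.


Greedy coloring never needs more than (max_degree + 1) colors: when coloring a vertex, at most max_degree neighbors are already colored.
Upper bound = 4 + 1 = 5

5


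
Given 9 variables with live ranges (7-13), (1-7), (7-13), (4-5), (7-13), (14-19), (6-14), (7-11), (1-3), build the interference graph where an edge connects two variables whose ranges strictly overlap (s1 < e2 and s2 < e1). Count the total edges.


Check all pairs for overlapping intervals.
Two intervals (s1,e1) and (s2,e2) overlap if s1 < e2 and s2 < e1.
v0 (7-13) vs v1..v8: overlaps v2, v4, v6, v7 -> 4
v1 (1-7) vs v2..v8: overlaps v3, v6, v8 -> 3
v2 (7-13) vs v3..v8: overlaps v4, v6, v7 -> 3
v3 (4-5) vs v4..v8: overlaps none -> 0
v4 (7-13) vs v5..v8: overlaps v6, v7 -> 2
v5 (14-19) vs v6..v8: overlaps none -> 0
v6 (6-14) vs v7..v8: overlaps v7 -> 1
v7 (7-11) vs v8: overlaps none -> 0
Total overlapping pairs = 4 + 3 + 3 + 0 + 2 + 0 + 1 + 0 = 13

13


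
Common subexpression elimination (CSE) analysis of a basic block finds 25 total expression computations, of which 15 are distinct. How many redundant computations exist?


CSE count = total expressions - unique expressions
= 25 - 15 = 10

10


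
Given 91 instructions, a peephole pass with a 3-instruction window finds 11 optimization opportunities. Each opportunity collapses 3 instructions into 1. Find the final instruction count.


Each match removes 2 instructions.
Total removed = 11 * 2 = 22
Remaining = 91 - 22 = 69

69


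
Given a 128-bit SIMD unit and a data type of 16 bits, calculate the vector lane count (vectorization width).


Width = SIMD bits / data type bits
= 128 / 16 = 8

8


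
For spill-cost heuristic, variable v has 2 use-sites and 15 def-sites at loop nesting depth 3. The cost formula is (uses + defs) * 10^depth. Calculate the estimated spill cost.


uses + defs = 2 + 15 = 17
10^3 = 1000
Spill cost = 17 * 1000 = 17000

17000


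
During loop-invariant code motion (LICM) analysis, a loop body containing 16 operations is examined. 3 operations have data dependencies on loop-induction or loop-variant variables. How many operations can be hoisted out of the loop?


Invariant candidates = total - loop-dependent
= 16 - 3 = 13

13


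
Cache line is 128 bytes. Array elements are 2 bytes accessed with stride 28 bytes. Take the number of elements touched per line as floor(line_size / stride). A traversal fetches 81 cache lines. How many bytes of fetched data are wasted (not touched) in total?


Elements per line = floor(128 / 28) = 4
Bytes used per line = 4 * 2 = 8
Wasted per line = 128 - 8 = 120
Total wasted = 120 * 81 = 9720

9720


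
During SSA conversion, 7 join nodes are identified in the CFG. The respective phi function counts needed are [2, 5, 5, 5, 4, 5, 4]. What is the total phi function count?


Total phi functions = sum of phi functions at each join node
= 2 + 5 + 5 + 5 + 4 + 5 + 4 = 30

30


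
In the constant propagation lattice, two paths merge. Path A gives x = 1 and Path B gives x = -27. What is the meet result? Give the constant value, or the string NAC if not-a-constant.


Meet operation: if both paths give the same constant, result is that constant; if they differ, result is NAC (not-a-constant).
Path A: 1, Path B: -27 -> differ
Result: not-a-constant -> NAC

NAC


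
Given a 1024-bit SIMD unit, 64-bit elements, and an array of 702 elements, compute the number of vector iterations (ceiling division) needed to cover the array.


Width = 1024 / 64 = 16 elements per vector op
Iterations = ceil(702 / 16) = 44

44


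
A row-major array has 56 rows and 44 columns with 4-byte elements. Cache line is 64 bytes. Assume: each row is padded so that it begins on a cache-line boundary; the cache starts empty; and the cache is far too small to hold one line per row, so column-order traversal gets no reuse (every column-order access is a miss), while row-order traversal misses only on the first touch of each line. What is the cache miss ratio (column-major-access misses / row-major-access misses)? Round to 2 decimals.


Each row occupies 44 * 4 = 176 bytes and starts on a line boundary, so it spans ceil(176 / 64) = 3 cache lines.
Row-major traversal misses (one per line touched): 56 * ceil(44 * 4 / 64) = 168
Column-major traversal misses (no reuse, every access misses): 56 * 44 = 2464
Ratio = 2464 / 168 = 14.67

14.67


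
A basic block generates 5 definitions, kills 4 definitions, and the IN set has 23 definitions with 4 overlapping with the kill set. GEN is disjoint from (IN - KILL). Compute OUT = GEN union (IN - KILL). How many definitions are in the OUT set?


IN - KILL: 23 - 4 = 19 surviving definitions
OUT = GEN + surviving = 5 + 19 = 24

24


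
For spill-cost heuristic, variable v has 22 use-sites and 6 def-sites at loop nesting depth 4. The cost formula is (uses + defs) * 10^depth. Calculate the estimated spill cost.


uses + defs = 22 + 6 = 28
10^4 = 10000
Spill cost = 28 * 10000 = 280000

280000


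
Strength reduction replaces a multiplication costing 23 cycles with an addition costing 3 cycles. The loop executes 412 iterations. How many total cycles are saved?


Per-iteration saving = 23 - 3 = 20
Total saved = 412 * 20 = 8240

8240


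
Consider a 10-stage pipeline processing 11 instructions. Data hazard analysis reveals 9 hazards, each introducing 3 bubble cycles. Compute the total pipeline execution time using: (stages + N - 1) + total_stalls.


Base cycles = 10 + 11 - 1 = 20
Total stalls = 9 * 3 = 27
Total = 20 + 27 = 47

47


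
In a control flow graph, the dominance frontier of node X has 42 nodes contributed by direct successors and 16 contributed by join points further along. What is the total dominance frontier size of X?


DF(X) = direct successor contributions + join point contributions
= 42 + 16 = 58

58


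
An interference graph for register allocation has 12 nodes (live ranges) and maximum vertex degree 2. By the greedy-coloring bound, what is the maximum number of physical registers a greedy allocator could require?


Greedy coloring never needs more than (max_degree + 1) colors: when coloring a vertex, at most max_degree neighbors are already colored.
Upper bound = 2 + 1 = 3

3


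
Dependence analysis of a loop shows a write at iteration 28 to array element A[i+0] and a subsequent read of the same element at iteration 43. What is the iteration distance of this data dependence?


Distance = read iteration - write iteration
= 43 - 28 = 15

15


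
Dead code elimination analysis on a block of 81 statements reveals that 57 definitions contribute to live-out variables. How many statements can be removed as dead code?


Dead code = total statements - live definitions
= 81 - 57 = 24

24


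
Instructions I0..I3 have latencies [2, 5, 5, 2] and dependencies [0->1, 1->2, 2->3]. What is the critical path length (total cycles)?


Compute longest path through dependency graph: dist(Ik) = max over predecessors of dist + latency(Ik).
dist(I0) = latency 2 = 2
dist(I1) = dist(I0) + 5 = 2 + 5 = 7
dist(I2) = dist(I1) + 5 = 7 + 5 = 12
dist(I3) = dist(I2) + 2 = 12 + 2 = 14
Critical path = max dist = 14

14


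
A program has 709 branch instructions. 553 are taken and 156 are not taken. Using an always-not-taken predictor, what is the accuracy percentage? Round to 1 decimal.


Predictor: always-not-taken
Correct predictions = 156
Accuracy = 156 / 709 * 100 = 22.0%

22.0


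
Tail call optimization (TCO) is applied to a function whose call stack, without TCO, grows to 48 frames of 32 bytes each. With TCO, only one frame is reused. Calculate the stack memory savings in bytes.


Without TCO: 48 * 32 = 1536 bytes
With TCO: reuse 1 frame = 32 bytes
Savings = 1536 - 32 = 1504

1504


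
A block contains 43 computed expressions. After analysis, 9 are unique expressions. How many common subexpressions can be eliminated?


CSE count = total expressions - unique expressions
= 43 - 9 = 34

34


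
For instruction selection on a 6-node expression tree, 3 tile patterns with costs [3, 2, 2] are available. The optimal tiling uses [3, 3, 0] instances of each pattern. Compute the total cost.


Total cost = sum(count_i * cost_i)
= 3*3 + 3*2 + 0*2
= 15

15


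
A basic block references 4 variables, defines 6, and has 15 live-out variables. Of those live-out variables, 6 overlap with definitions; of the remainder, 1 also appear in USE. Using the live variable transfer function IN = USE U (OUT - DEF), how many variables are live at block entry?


OUT - DEF: 15 - 6 = 9
|IN| = |USE| + |OUT - DEF| - |USE ∩ (OUT - DEF)| = 4 + 9 - 1 = 12

12


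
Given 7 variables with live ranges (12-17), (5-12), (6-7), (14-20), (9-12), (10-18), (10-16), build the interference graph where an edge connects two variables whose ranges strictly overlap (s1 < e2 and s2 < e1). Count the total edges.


Check all pairs for overlapping intervals.
Two intervals (s1,e1) and (s2,e2) overlap if s1 < e2 and s2 < e1.
v0 (12-17) vs v1..v6: overlaps v3, v5, v6 -> 3
v1 (5-12) vs v2..v6: overlaps v2, v4, v5, v6 -> 4
v2 (6-7) vs v3..v6: overlaps none -> 0
v3 (14-20) vs v4..v6: overlaps v5, v6 -> 2
v4 (9-12) vs v5..v6: overlaps v5, v6 -> 2
v5 (10-18) vs v6: overlaps v6 -> 1
Total overlapping pairs = 3 + 4 + 0 + 2 + 2 + 1 = 12

12


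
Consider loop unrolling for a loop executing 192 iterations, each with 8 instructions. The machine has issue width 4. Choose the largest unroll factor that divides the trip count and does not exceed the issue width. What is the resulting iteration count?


Largest divisor of 192 <= 4 is 4
New iterations = 192 / 4 = 48

48


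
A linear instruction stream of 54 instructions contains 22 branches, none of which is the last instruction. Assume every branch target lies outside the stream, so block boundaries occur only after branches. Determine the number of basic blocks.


With no in-sequence branch targets, the leaders are the first instruction plus the instruction after each branch.
Number of basic blocks = branches + 1
= 22 + 1 = 23

23


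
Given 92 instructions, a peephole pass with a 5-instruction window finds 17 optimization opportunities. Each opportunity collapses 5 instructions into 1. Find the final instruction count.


Each match removes 4 instructions.
Total removed = 17 * 4 = 68
Remaining = 92 - 68 = 24

24


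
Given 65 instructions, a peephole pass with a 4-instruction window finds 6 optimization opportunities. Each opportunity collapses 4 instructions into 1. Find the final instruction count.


Each match removes 3 instructions.
Total removed = 6 * 3 = 18
Remaining = 65 - 18 = 47

47


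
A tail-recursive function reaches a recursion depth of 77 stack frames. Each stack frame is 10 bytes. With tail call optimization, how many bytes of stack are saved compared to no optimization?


Without TCO: 77 * 10 = 770 bytes
With TCO: reuse 1 frame = 10 bytes
Savings = 770 - 10 = 760

760


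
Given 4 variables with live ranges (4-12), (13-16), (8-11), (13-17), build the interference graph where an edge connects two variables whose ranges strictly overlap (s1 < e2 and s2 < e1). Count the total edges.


Check all pairs for overlapping intervals.
Two intervals (s1,e1) and (s2,e2) overlap if s1 < e2 and s2 < e1.
v0 (4-12) vs v1..v3: overlaps v2 -> 1
v1 (13-16) vs v2..v3: overlaps v3 -> 1
v2 (8-11) vs v3: overlaps none -> 0
Total overlapping pairs = 1 + 1 + 0 = 2

2


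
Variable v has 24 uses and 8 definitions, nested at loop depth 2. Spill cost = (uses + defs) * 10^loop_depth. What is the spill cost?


uses + defs = 24 + 8 = 32
10^2 = 100
Spill cost = 32 * 100 = 3200

3200


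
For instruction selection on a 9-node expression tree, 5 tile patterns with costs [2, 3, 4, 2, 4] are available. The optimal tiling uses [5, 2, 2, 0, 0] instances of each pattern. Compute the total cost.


Total cost = sum(count_i * cost_i)
= 5*2 + 2*3 + 2*4 + 0*2 + 0*4
= 24

24


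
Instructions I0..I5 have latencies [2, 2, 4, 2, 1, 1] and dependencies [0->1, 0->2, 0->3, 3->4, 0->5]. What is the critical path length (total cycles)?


Compute longest path through dependency graph: dist(Ik) = max over predecessors of dist + latency(Ik).
dist(I0) = latency 2 = 2
dist(I1) = dist(I0) + 2 = 2 + 2 = 4
dist(I2) = dist(I0) + 4 = 2 + 4 = 6
dist(I3) = dist(I0) + 2 = 2 + 2 = 4
dist(I4) = dist(I3) + 1 = 4 + 1 = 5
dist(I5) = dist(I0) + 1 = 2 + 1 = 3
Critical path = max dist = 6

6


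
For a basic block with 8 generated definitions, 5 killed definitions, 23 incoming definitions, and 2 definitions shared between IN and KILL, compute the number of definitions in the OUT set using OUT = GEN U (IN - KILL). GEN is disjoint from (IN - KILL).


IN - KILL: 23 - 2 = 21 surviving definitions
OUT = GEN + surviving = 8 + 21 = 29

29


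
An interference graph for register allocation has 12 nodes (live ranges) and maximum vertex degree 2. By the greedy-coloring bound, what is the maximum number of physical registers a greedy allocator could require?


Greedy coloring never needs more than (max_degree + 1) colors: when coloring a vertex, at most max_degree neighbors are already colored.
Upper bound = 2 + 1 = 3

3


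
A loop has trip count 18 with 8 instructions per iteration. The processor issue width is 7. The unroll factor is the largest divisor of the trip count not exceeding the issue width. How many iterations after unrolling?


Largest divisor of 18 <= 7 is 6
New iterations = 18 / 6 = 3

3


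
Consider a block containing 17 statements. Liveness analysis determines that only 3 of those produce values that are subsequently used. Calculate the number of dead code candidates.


Dead code = total statements - live definitions
= 17 - 3 = 14

14


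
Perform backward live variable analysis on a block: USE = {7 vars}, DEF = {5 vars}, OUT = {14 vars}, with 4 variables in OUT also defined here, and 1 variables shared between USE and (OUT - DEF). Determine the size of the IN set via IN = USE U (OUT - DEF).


OUT - DEF: 14 - 4 = 10
|IN| = |USE| + |OUT - DEF| - |USE ∩ (OUT - DEF)| = 7 + 10 - 1 = 16

16


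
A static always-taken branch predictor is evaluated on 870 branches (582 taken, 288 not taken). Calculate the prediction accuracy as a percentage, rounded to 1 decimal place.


Predictor: always-taken
Correct predictions = 582
Accuracy = 582 / 870 * 100 = 66.9%

66.9


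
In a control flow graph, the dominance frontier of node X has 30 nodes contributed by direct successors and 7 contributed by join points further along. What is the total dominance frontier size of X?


DF(X) = direct successor contributions + join point contributions
= 30 + 7 = 37

37


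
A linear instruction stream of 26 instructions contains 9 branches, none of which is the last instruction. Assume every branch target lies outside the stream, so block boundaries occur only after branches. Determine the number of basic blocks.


With no in-sequence branch targets, the leaders are the first instruction plus the instruction after each branch.
Number of basic blocks = branches + 1
= 9 + 1 = 10

10


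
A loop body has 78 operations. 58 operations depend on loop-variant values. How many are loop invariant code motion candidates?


Invariant candidates = total - loop-dependent
= 78 - 58 = 20

20


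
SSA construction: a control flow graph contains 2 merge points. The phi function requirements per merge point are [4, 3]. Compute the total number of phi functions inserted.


Total phi functions = sum of phi functions at each join node
= 4 + 3 = 7

7


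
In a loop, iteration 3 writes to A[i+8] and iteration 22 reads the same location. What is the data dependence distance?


Distance = read iteration - write iteration
= 22 - 3 = 19

19


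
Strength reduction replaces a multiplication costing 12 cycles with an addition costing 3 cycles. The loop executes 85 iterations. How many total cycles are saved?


Per-iteration saving = 12 - 3 = 9
Total saved = 85 * 9 = 765

765


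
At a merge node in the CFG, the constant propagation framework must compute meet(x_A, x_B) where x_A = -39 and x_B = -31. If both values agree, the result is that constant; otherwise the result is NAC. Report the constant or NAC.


Meet operation: if both paths give the same constant, result is that constant; if they differ, result is NAC (not-a-constant).
Path A: -39, Path B: -31 -> differ
Result: not-a-constant -> NAC

NAC


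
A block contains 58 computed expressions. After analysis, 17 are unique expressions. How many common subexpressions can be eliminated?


CSE count = total expressions - unique expressions
= 58 - 17 = 41

41


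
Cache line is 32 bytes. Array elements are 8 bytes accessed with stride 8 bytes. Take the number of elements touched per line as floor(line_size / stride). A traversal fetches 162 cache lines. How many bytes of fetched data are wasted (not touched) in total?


Elements per line = floor(32 / 8) = 4
Bytes used per line = 4 * 8 = 32
Wasted per line = 32 - 32 = 0
Total wasted = 0 * 162 = 0

0


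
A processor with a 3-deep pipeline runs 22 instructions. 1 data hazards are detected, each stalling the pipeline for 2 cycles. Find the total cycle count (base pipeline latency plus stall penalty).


Base cycles = 3 + 22 - 1 = 24
Total stalls = 1 * 2 = 2
Total = 24 + 2 = 26

26


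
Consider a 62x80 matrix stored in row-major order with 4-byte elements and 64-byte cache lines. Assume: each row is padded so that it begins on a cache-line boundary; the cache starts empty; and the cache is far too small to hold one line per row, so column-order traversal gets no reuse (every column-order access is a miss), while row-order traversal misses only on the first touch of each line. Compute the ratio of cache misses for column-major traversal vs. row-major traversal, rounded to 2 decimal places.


Each row occupies 80 * 4 = 320 bytes and starts on a line boundary, so it spans ceil(320 / 64) = 5 cache lines.
Row-major traversal misses (one per line touched): 62 * ceil(80 * 4 / 64) = 310
Column-major traversal misses (no reuse, every access misses): 62 * 80 = 4960
Ratio = 4960 / 310 = 16.0

16.0


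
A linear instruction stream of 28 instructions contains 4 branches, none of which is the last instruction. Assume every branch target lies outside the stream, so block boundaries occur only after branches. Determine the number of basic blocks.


With no in-sequence branch targets, the leaders are the first instruction plus the instruction after each branch.
Number of basic blocks = branches + 1
= 4 + 1 = 5

5


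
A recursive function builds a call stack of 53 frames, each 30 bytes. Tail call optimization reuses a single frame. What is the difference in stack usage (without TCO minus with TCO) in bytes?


Without TCO: 53 * 30 = 1590 bytes
With TCO: reuse 1 frame = 30 bytes
Savings = 1590 - 30 = 1560

1560


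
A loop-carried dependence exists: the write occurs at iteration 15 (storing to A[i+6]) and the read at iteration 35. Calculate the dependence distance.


Distance = read iteration - write iteration
= 35 - 15 = 20

20


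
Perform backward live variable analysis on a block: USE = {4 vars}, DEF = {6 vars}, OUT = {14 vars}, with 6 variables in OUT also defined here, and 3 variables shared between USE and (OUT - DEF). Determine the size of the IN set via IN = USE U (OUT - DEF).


OUT - DEF: 14 - 6 = 8
|IN| = |USE| + |OUT - DEF| - |USE ∩ (OUT - DEF)| = 4 + 8 - 3 = 9

9


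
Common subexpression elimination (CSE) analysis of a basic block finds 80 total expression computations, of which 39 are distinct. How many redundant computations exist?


CSE count = total expressions - unique expressions
= 80 - 39 = 41

41


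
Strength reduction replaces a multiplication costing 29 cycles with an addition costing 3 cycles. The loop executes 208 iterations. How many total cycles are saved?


Per-iteration saving = 29 - 3 = 26
Total saved = 208 * 26 = 5408

5408


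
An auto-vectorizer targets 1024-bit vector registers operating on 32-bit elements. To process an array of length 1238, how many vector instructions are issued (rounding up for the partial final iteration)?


Width = 1024 / 32 = 32 elements per vector op
Iterations = ceil(1238 / 32) = 39

39


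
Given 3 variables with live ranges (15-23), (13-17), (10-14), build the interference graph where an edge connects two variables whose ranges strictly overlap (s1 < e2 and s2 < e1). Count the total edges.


Check all pairs for overlapping intervals.
Two intervals (s1,e1) and (s2,e2) overlap if s1 < e2 and s2 < e1.
v0 (15-23) vs v1..v2: overlaps v1 -> 1
v1 (13-17) vs v2: overlaps v2 -> 1
Total overlapping pairs = 1 + 1 = 2

2


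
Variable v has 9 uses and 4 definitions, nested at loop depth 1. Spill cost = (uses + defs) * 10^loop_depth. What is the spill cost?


uses + defs = 9 + 4 = 13
10^1 = 10
Spill cost = 13 * 10 = 130

130


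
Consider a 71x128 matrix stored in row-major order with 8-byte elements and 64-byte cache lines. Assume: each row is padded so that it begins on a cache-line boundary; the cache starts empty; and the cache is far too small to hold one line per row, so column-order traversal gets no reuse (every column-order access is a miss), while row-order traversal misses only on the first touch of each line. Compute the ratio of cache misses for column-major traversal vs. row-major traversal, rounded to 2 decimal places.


Each row occupies 128 * 8 = 1024 bytes and starts on a line boundary, so it spans ceil(1024 / 64) = 16 cache lines.
Row-major traversal misses (one per line touched): 71 * ceil(128 * 8 / 64) = 1136
Column-major traversal misses (no reuse, every access misses): 71 * 128 = 9088
Ratio = 9088 / 1136 = 8.0

8.0


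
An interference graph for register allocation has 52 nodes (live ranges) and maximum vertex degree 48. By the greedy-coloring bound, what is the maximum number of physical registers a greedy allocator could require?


Greedy coloring never needs more than (max_degree + 1) colors: when coloring a vertex, at most max_degree neighbors are already colored.
Upper bound = 48 + 1 = 49

49
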